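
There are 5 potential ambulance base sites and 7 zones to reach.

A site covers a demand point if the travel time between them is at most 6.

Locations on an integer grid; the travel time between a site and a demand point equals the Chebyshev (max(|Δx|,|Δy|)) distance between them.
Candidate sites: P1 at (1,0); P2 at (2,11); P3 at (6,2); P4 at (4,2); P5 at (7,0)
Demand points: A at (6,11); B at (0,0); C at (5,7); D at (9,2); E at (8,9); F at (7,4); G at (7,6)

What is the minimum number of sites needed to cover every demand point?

Coverage sets (demand points within 6 of each site):
  P1: {B, F, G}
  P2: {A, C, E, G}
  P3: {B, C, D, F, G}
  P4: {B, C, D, F, G}
  P5: {D, F, G}
No single site covers all 7 demand points.
But {P2, P3} covers everything, so the minimum is 2.

2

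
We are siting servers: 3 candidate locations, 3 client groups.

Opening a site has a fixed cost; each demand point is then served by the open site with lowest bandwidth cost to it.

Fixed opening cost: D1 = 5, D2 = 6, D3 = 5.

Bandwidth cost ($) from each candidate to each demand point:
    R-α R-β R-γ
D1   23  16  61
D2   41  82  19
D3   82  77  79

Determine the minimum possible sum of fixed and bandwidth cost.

69

Open {D1, D2}: assign each demand point to its cheapest open site.
  R-α→D1 23, R-β→D1 16, R-γ→D2 19
  bandwidth cost 58, fixed 11 → total 69.
Compare {D1, D2, D3}: bandwidth cost 58 + fixed 16 = 74.
Compare {D1}: bandwidth cost 100 + fixed 5 = 105.
Compare {D1, D3}: bandwidth cost 100 + fixed 10 = 110.
All other subsets cost ≥ 74. Minimum total cost: 69.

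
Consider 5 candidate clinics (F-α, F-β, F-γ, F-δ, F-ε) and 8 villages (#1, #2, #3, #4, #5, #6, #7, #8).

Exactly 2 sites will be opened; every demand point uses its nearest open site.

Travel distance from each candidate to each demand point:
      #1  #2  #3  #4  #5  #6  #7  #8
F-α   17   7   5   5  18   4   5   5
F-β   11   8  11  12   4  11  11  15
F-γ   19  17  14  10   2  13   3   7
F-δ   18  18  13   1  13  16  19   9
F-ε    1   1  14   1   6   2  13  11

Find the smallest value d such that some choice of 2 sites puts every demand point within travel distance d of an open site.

Open {F-α, F-ε}.
  Farthest demand point is #5 at travel distance 6 (to F-ε); all others are ≤ 6.
With {F-α, F-β} the worst case is 11.
With {F-β, F-γ} the worst case is 11.
No size-2 selection achieves below 6.

6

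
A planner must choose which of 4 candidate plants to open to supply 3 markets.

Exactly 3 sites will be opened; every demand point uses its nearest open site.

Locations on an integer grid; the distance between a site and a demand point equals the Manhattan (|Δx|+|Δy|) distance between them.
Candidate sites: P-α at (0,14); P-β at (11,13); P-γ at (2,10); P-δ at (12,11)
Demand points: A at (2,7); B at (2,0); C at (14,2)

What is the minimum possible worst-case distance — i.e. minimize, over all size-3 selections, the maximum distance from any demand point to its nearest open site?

Open {P-α, P-γ, P-δ}.
  Farthest demand point is C at distance 11 (to P-δ); all others are ≤ 11.
With {P-β, P-γ, P-δ} the worst case is 11.
With {P-α, P-β, P-γ} the worst case is 14.
No size-3 selection achieves below 11.

11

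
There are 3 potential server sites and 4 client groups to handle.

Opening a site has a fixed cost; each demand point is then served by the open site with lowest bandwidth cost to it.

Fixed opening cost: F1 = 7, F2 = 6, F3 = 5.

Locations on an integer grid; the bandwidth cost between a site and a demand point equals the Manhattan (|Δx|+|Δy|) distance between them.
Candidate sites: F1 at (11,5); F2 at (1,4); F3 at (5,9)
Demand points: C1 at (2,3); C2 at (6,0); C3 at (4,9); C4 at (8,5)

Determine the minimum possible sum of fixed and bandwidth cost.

Open {F2, F3}: assign each demand point to its cheapest open site.
  C1→F2 2, C2→F2 9, C3→F3 1, C4→F3 7
  bandwidth cost 19, fixed 11 → total 30.
Compare {F3}: bandwidth cost 27 + fixed 5 = 32.
Compare {F2}: bandwidth cost 27 + fixed 6 = 33.
Compare {F1, F2, F3}: bandwidth cost 15 + fixed 18 = 33.
All other subsets cost ≥ 32. Minimum total cost: 30.

30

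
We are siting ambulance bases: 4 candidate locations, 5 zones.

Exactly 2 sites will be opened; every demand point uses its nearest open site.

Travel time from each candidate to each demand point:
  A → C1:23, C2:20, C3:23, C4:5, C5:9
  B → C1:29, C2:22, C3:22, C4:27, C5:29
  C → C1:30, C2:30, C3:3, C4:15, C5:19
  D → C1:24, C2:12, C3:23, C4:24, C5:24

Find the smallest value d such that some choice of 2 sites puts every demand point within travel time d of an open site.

23

Open {A, B}.
  Farthest demand point is C1 at travel time 23 (to A); all others are ≤ 23.
With {A, C} the worst case is 23.
With {A, D} the worst case is 23.
No size-2 selection achieves below 23.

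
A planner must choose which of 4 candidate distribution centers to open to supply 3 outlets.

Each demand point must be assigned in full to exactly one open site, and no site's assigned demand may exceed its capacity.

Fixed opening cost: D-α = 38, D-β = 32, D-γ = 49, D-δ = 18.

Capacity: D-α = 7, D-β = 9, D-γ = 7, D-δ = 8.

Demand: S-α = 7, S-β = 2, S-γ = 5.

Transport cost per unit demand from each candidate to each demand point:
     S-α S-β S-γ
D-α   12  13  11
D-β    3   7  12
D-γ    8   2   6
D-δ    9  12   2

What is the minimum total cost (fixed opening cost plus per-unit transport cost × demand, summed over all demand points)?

Open {D-β, D-δ}; cheapest assignment that respects the capacities:
  D-β (cap 9, load 9): S-α, S-β — cost 7×3 + 2×7 = 35
  D-δ (cap 8, load 5): S-γ — cost 5×2 = 10
  Shipping 45, fixed 50 → total 95.
  Any other capacity-feasible assignment to {D-β, D-δ} ships for at least 45.
Compare {D-α, D-β, D-δ}: its best feasible assignment gives total 133.
Compare {D-β, D-γ, D-δ}: its best feasible assignment gives total 134.
Every other set of open sites that can feasibly serve all demand totals ≥ 133 even under its best assignment. Minimum: 95.

95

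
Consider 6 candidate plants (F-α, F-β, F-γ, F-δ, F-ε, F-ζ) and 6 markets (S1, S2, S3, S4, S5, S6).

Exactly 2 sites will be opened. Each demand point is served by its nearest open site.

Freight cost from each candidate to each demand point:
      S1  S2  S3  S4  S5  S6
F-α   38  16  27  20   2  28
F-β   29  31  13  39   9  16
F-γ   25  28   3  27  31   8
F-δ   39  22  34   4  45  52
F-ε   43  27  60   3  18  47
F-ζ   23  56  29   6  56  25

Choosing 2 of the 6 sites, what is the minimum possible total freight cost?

Open {F-α, F-γ}.
  S1→F-γ 25, S2→F-α 16, S3→F-γ 3, S4→F-α 20, S5→F-α 2, S6→F-γ 8  ⇒ total 74.
Compare {F-γ, F-ε}: total 84.
Compare {F-β, F-δ}: total 93.
No size-2 selection does better; minimum is 74.

74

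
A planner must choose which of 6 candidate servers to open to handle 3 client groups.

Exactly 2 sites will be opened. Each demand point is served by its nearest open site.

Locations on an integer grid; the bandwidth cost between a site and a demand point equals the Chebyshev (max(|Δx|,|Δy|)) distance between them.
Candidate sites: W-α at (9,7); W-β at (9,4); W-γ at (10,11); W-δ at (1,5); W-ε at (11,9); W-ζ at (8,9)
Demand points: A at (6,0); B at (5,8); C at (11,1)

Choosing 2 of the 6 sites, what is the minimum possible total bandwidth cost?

Open {W-β, W-ζ}.
  A→W-β 4, B→W-ζ 3, C→W-β 3  ⇒ total 10.
Compare {W-α, W-β}: total 11.
Compare {W-β, W-γ}: total 11.
No size-2 selection does better; minimum is 10.

10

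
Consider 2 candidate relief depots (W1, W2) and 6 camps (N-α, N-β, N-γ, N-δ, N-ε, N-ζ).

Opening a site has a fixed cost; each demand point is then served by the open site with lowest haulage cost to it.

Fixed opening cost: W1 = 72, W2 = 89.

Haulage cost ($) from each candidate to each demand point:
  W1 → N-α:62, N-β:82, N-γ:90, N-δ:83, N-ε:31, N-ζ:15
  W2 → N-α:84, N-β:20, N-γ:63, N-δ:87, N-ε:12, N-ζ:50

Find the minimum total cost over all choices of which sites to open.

Open {W2}: assign each demand point to its cheapest open site.
  N-α→W2 84, N-β→W2 20, N-γ→W2 63, N-δ→W2 87, N-ε→W2 12, N-ζ→W2 50
  haulage cost 316, fixed 89 → total 405.
Compare {W1, W2}: haulage cost 255 + fixed 161 = 416.
Compare {W1}: haulage cost 363 + fixed 72 = 435.

405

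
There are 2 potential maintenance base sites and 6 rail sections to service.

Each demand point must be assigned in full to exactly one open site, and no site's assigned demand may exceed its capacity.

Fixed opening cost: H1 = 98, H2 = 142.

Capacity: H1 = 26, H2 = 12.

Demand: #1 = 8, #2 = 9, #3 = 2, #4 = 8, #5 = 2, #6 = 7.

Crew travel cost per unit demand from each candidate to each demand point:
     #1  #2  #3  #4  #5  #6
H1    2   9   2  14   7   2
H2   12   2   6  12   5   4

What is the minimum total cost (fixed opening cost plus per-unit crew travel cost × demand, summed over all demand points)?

414

Open {H1, H2}; cheapest assignment that respects the capacities:
  H1 (cap 26, load 25): #1, #3, #4, #6 — cost 8×2 + 2×2 + 8×14 + 7×2 = 146
  H2 (cap 12, load 11): #2, #5 — cost 9×2 + 2×5 = 28
  Shipping 174, fixed 240 → total 414.
  Any other capacity-feasible assignment to {H1, H2} ships for at least 174.
Total demand is 36 and no other set of sites has combined capacity ≥ 36, so {H1, H2} is the only feasible choice of open sites. Minimum: 414.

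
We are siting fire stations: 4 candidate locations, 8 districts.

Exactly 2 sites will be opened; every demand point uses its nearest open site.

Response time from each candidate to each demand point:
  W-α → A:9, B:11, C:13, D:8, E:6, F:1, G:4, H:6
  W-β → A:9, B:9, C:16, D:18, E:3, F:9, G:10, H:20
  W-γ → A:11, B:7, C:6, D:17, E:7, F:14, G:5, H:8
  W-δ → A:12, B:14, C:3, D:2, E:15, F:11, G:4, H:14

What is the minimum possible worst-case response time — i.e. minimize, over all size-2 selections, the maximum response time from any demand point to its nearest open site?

Open {W-α, W-γ}.
  Farthest demand point is A at response time 9 (to W-α); all others are ≤ 9.
With {W-α, W-δ} the worst case is 11.
With {W-γ, W-δ} the worst case is 11.
No size-2 selection achieves below 9.

9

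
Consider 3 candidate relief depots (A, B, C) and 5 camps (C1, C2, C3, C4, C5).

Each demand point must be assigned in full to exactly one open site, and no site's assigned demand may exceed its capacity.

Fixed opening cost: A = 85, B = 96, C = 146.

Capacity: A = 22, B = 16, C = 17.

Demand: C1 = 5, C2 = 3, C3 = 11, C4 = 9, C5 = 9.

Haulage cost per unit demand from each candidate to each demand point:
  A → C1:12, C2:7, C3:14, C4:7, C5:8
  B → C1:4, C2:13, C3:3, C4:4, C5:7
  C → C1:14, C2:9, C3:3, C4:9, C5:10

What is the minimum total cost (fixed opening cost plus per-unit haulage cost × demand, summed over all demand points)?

390

Open {A, B}; cheapest assignment that respects the capacities:
  A (cap 22, load 21): C2, C4, C5 — cost 3×7 + 9×7 + 9×8 = 156
  B (cap 16, load 16): C1, C3 — cost 5×4 + 11×3 = 53
  Shipping 209, fixed 181 → total 390.
  Any other capacity-feasible assignment to {A, B} ships for at least 209.
Compare {A, C}: its best feasible assignment gives total 490.
Compare {A, B, C}: its best feasible assignment gives total 509.
Every other set of open sites that can feasibly serve all demand totals ≥ 490 even under its best assignment. Minimum: 390.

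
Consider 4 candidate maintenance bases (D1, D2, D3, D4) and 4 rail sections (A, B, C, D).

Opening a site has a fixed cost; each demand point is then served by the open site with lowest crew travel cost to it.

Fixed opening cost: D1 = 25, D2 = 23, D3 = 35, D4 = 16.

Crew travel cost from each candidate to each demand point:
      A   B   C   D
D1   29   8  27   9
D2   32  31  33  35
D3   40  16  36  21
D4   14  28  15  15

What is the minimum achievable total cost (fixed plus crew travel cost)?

87

Open {D1, D4}: assign each demand point to its cheapest open site.
  A→D4 14, B→D1 8, C→D4 15, D→D1 9
  crew travel cost 46, fixed 41 → total 87.
Compare {D4}: crew travel cost 72 + fixed 16 = 88.
Compare {D1}: crew travel cost 73 + fixed 25 = 98.
Compare {D1, D2, D4}: crew travel cost 46 + fixed 64 = 110.
All other subsets cost ≥ 88. Minimum total cost: 87.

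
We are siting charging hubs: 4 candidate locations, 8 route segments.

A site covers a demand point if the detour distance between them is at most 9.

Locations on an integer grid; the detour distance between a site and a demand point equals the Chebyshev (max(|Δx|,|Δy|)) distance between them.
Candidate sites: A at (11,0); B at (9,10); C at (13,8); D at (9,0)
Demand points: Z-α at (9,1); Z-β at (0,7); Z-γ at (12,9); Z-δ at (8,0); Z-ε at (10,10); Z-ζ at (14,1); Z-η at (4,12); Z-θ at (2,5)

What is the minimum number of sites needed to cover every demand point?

2

Coverage sets (demand points within 9 of each site):
  A: {Z-α, Z-γ, Z-δ, Z-ζ, Z-θ}
  B: {Z-α, Z-β, Z-γ, Z-ε, Z-ζ, Z-η, Z-θ}
  C: {Z-α, Z-γ, Z-δ, Z-ε, Z-ζ, Z-η}
  D: {Z-α, Z-β, Z-γ, Z-δ, Z-ζ, Z-θ}
No single site covers all 8 demand points.
But {A, B} covers everything, so the minimum is 2.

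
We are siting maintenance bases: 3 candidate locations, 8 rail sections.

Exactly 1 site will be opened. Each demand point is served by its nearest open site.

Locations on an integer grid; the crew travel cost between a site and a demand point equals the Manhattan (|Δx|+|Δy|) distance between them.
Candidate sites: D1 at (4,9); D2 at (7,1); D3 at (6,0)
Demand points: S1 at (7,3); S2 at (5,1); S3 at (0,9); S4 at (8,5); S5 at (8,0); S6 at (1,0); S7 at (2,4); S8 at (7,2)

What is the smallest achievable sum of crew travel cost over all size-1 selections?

Open {D2}.
  S1→D2 2, S2→D2 2, S3→D2 15, S4→D2 5, S5→D2 2, S6→D2 7, S7→D2 8, S8→D2 1  ⇒ total 42.
Compare {D3}: total 46.
Compare {D1}: total 72.

42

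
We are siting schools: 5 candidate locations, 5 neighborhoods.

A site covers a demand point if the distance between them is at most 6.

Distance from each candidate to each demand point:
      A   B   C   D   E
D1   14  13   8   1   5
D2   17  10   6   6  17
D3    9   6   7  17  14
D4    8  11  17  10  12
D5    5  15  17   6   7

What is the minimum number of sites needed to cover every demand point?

4

Coverage sets (demand points within 6 of each site):
  D1: {D, E}
  D2: {C, D}
  D3: {B}
  D4: {}
  D5: {A, D}
No 3 sites suffice: every size-3 union leaves at least one demand point uncovered.
But {D1, D2, D3, D5} covers everything, so the minimum is 4.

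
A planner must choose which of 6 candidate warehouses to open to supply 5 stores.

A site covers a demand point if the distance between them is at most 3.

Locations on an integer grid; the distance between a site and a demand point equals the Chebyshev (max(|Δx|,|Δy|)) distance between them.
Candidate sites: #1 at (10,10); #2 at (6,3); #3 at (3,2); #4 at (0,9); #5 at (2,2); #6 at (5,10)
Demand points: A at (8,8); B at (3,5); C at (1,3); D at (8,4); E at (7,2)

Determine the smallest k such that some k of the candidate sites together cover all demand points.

3

Coverage sets (demand points within 3 of each site):
  #1: {A}
  #2: {B, D, E}
  #3: {B, C}
  #4: {}
  #5: {B, C}
  #6: {A}
No 2 sites suffice: every size-2 union leaves at least one demand point uncovered.
But {#1, #2, #3} covers everything, so the minimum is 3.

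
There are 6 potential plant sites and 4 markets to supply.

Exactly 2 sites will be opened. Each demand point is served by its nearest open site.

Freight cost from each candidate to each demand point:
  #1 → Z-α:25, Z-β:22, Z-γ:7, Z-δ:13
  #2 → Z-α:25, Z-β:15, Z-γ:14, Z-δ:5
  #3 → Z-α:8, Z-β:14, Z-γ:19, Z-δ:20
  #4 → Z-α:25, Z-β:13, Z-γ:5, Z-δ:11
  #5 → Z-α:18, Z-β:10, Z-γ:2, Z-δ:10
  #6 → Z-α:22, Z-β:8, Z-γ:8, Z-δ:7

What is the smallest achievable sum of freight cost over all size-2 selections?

Open {#3, #5}.
  Z-α→#3 8, Z-β→#5 10, Z-γ→#5 2, Z-δ→#5 10  ⇒ total 30.
Compare {#3, #6}: total 31.
Compare {#2, #5}: total 35.
No size-2 selection does better; minimum is 30.

30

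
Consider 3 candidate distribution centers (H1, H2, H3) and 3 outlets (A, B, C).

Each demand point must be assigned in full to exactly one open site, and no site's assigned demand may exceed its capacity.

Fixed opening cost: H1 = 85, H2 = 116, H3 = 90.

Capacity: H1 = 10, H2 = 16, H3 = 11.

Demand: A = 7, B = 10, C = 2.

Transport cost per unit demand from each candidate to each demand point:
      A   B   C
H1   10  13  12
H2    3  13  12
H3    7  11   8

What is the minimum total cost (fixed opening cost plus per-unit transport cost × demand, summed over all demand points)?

Open {H2, H3}; cheapest assignment that respects the capacities:
  H2 (cap 16, load 9): A, C — cost 7×3 + 2×12 = 45
  H3 (cap 11, load 10): B — cost 10×11 = 110
  Shipping 155, fixed 206 → total 361.
  Any other capacity-feasible assignment to {H2, H3} ships for at least 155.
Compare {H1, H3}: its best feasible assignment gives total 370.
Compare {H1, H2}: its best feasible assignment gives total 376.
Every other set of open sites that can feasibly serve all demand totals ≥ 370 even under its best assignment. Minimum: 361.

361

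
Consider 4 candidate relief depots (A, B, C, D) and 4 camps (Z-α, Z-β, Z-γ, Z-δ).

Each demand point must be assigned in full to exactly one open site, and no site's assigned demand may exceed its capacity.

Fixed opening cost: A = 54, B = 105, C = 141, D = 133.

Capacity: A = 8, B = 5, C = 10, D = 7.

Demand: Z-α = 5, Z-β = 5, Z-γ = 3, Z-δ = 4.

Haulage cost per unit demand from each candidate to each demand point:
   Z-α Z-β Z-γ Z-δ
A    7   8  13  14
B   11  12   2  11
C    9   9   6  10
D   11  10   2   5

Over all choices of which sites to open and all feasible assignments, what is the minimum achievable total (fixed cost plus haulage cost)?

354

Open {A, C}; cheapest assignment that respects the capacities:
  A (cap 8, load 8): Z-α, Z-γ — cost 5×7 + 3×13 = 74
  C (cap 10, load 9): Z-β, Z-δ — cost 5×9 + 4×10 = 85
  Shipping 159, fixed 195 → total 354.
  Any other capacity-feasible assignment to {A, C} ships for at least 159.
Compare {C, D}: its best feasible assignment gives total 390.
Compare {A, B, D}: its best feasible assignment gives total 413.
Every other set of open sites that can feasibly serve all demand totals ≥ 390 even under its best assignment. Minimum: 354.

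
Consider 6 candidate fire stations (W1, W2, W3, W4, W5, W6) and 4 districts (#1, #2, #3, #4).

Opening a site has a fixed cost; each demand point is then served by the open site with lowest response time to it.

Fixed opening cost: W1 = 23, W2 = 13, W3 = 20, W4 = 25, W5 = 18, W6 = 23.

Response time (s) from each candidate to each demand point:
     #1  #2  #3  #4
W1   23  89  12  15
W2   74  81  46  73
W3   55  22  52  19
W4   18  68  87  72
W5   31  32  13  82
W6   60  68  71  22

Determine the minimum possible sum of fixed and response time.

115

Open {W1, W3}: assign each demand point to its cheapest open site.
  #1→W1 23, #2→W3 22, #3→W1 12, #4→W1 15
  response time 72, fixed 43 → total 115.
Compare {W1, W5}: response time 82 + fixed 41 = 123.
Compare {W3, W5}: response time 85 + fixed 38 = 123.
Compare {W1, W2, W3}: response time 72 + fixed 56 = 128.
All other subsets cost ≥ 123. Minimum total cost: 115.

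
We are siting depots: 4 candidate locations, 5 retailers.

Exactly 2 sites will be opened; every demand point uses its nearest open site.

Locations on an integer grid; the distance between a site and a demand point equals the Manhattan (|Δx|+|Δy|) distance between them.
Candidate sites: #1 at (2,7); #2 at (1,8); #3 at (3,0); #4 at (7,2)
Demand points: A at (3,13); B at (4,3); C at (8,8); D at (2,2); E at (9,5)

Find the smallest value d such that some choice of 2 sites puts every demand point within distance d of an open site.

Open {#1, #4}.
  Farthest demand point is A at distance 7 (to #1); all others are ≤ 7.
With {#2, #4} the worst case is 7.
With {#1, #2} the worst case is 9.
No size-2 selection achieves below 7.

7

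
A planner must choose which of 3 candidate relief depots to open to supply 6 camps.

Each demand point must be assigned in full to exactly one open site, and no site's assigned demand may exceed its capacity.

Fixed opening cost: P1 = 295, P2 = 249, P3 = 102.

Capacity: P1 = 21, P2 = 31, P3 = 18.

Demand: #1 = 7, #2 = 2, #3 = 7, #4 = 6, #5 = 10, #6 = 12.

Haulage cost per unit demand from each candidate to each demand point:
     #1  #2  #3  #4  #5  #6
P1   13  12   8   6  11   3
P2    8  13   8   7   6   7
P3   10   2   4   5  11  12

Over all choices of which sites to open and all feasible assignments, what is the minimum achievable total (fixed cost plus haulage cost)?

613

Open {P2, P3}; cheapest assignment that respects the capacities:
  P2 (cap 31, load 29): #1, #5, #6 — cost 7×8 + 10×6 + 12×7 = 200
  P3 (cap 18, load 15): #2, #3, #4 — cost 2×2 + 7×4 + 6×5 = 62
  Shipping 262, fixed 351 → total 613.
  Any other capacity-feasible assignment to {P2, P3} ships for at least 262.
Compare {P1, P2}: its best feasible assignment gives total 812.
Compare {P1, P2, P3}: its best feasible assignment gives total 860.
Every other set of open sites that can feasibly serve all demand totals ≥ 812 even under its best assignment. Minimum: 613.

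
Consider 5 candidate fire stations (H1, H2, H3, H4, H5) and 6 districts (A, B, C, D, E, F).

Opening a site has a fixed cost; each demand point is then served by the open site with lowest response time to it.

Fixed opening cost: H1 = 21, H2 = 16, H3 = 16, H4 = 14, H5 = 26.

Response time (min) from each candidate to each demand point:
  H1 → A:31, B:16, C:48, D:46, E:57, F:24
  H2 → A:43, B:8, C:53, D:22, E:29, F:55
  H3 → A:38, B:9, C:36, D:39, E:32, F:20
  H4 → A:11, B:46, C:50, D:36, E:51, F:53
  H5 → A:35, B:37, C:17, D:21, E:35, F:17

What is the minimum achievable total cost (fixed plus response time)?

159

Open {H2, H4, H5}: assign each demand point to its cheapest open site.
  A→H4 11, B→H2 8, C→H5 17, D→H5 21, E→H2 29, F→H5 17
  response time 103, fixed 56 → total 159.
Compare {H3, H4, H5}: response time 107 + fixed 56 = 163.
Compare {H2, H5}: response time 127 + fixed 42 = 169.
Compare {H2, H3, H4}: response time 126 + fixed 46 = 172.
All other subsets cost ≥ 163. Minimum total cost: 159.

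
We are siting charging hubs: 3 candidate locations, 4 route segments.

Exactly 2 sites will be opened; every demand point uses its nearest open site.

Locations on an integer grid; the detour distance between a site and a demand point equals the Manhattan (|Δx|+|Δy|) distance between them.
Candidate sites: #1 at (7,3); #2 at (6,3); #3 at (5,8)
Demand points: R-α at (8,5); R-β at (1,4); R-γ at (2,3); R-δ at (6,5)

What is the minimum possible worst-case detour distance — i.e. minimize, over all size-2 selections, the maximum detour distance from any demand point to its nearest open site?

6

Open {#1, #2}.
  Farthest demand point is R-β at detour distance 6 (to #2); all others are ≤ 6.
With {#2, #3} the worst case is 6.
With {#1, #3} the worst case is 7.
No size-2 selection achieves below 6.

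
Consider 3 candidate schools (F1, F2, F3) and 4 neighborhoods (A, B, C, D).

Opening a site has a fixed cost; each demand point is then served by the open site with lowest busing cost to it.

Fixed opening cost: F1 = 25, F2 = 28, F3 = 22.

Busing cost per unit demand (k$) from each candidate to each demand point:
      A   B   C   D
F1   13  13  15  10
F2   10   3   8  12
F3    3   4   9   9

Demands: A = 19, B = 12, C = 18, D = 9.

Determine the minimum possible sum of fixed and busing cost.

Open {F2, F3}: assign each demand point to its cheapest open site.
  A→F3 19×3=57, B→F2 12×3=36, C→F2 18×8=144, D→F3 9×9=81
  busing cost 318, fixed 50 → total 368.
Compare {F3}: busing cost 348 + fixed 22 = 370.
Compare {F1, F2, F3}: busing cost 318 + fixed 75 = 393.
Compare {F1, F3}: busing cost 348 + fixed 47 = 395.
All other subsets cost ≥ 370. Minimum total cost: 368.

368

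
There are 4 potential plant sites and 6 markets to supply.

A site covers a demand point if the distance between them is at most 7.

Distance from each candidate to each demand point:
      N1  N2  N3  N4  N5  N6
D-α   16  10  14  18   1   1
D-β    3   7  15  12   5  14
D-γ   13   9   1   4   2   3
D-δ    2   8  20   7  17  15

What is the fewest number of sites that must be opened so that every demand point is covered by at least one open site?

Coverage sets (demand points within 7 of each site):
  D-α: {N5, N6}
  D-β: {N1, N2, N5}
  D-γ: {N3, N4, N5, N6}
  D-δ: {N1, N4}
No single site covers all 6 demand points.
But {D-β, D-γ} covers everything, so the minimum is 2.

2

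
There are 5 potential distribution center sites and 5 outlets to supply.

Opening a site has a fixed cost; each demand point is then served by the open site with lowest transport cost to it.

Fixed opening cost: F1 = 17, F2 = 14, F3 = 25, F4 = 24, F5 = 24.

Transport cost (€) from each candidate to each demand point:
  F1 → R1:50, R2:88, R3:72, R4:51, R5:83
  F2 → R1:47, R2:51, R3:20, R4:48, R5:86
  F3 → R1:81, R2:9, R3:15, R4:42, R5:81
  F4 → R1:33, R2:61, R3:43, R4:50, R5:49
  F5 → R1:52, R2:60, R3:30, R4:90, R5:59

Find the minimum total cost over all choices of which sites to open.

197

Open {F3, F4}: assign each demand point to its cheapest open site.
  R1→F4 33, R2→F3 9, R3→F3 15, R4→F3 42, R5→F4 49
  transport cost 148, fixed 49 → total 197.
Compare {F2, F3, F4}: transport cost 148 + fixed 63 = 211.
Compare {F1, F3, F4}: transport cost 148 + fixed 66 = 214.
Compare {F3, F4, F5}: transport cost 148 + fixed 73 = 221.
All other subsets cost ≥ 211. Minimum total cost: 197.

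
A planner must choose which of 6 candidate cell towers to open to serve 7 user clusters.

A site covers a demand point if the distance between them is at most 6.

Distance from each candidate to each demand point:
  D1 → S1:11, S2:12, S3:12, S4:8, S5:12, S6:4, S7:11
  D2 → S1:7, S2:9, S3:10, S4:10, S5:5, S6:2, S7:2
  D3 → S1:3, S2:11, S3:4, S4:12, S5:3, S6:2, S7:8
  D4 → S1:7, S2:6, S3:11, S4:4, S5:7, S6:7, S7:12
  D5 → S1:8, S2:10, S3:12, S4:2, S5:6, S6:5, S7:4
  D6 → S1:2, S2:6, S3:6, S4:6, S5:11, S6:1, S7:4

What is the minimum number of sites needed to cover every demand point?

Coverage sets (demand points within 6 of each site):
  D1: {S6}
  D2: {S5, S6, S7}
  D3: {S1, S3, S5, S6}
  D4: {S2, S4}
  D5: {S4, S5, S6, S7}
  D6: {S1, S2, S3, S4, S6, S7}
No single site covers all 7 demand points.
But {D2, D6} covers everything, so the minimum is 2.

2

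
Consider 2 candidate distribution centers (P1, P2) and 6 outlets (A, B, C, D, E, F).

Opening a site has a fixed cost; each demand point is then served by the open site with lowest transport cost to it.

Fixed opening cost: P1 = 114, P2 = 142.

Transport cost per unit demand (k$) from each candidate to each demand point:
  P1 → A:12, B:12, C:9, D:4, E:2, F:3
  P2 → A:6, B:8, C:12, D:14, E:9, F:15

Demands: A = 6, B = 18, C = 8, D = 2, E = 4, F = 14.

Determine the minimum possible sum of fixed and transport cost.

532

Open {P1}: assign each demand point to its cheapest open site.
  A→P1 6×12=72, B→P1 18×12=216, C→P1 8×9=72, D→P1 2×4=8, E→P1 4×2=8, F→P1 14×3=42
  transport cost 418, fixed 114 → total 532.
Compare {P1, P2}: transport cost 310 + fixed 256 = 566.
Compare {P2}: transport cost 550 + fixed 142 = 692.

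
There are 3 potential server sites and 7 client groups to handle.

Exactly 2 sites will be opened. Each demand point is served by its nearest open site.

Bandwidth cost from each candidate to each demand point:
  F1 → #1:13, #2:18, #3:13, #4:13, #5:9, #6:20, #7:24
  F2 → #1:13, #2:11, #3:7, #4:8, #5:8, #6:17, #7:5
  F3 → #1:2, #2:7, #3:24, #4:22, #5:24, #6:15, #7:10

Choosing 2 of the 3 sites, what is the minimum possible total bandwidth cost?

52

Open {F2, F3}.
  #1→F3 2, #2→F3 7, #3→F2 7, #4→F2 8, #5→F2 8, #6→F3 15, #7→F2 5  ⇒ total 52.
Compare {F1, F2}: total 69.
Compare {F1, F3}: total 69.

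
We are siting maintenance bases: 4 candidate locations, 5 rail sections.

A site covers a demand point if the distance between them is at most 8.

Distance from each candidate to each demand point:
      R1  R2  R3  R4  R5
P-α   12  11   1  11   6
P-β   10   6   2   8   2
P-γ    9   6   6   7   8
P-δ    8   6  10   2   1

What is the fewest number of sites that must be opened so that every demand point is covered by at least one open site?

Coverage sets (demand points within 8 of each site):
  P-α: {R3, R5}
  P-β: {R2, R3, R4, R5}
  P-γ: {R2, R3, R4, R5}
  P-δ: {R1, R2, R4, R5}
No single site covers all 5 demand points.
But {P-α, P-δ} covers everything, so the minimum is 2.

2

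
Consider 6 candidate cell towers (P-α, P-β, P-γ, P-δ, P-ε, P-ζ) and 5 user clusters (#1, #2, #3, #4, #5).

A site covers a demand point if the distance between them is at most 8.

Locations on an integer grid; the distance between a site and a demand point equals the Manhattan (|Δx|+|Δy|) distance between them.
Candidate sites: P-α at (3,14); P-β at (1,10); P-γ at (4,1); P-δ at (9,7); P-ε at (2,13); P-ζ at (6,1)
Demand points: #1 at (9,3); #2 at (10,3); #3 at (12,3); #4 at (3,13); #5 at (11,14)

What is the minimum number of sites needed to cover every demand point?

2

Coverage sets (demand points within 8 of each site):
  P-α: {#4, #5}
  P-β: {#4}
  P-γ: {#1, #2}
  P-δ: {#1, #2, #3}
  P-ε: {#4}
  P-ζ: {#1, #2, #3}
No single site covers all 5 demand points.
But {P-α, P-δ} covers everything, so the minimum is 2.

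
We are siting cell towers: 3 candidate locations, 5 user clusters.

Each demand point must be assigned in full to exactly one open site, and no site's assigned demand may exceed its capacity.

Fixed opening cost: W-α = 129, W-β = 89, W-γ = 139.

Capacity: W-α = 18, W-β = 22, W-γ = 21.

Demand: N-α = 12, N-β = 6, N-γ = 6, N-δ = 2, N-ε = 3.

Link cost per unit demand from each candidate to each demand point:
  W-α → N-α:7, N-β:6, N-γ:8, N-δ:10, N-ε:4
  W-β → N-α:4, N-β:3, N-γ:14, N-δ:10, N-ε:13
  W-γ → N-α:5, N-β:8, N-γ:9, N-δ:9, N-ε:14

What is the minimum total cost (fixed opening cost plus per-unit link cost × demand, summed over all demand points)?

364

Open {W-α, W-β}; cheapest assignment that respects the capacities:
  W-α (cap 18, load 11): N-γ, N-δ, N-ε — cost 6×8 + 2×10 + 3×4 = 80
  W-β (cap 22, load 18): N-α, N-β — cost 12×4 + 6×3 = 66
  Shipping 146, fixed 218 → total 364.
  Any other capacity-feasible assignment to {W-α, W-β} ships for at least 146.
Compare {W-β, W-γ}: its best feasible assignment gives total 405.
Compare {W-α, W-γ}: its best feasible assignment gives total 442.
Every other set of open sites that can feasibly serve all demand totals ≥ 405 even under its best assignment. Minimum: 364.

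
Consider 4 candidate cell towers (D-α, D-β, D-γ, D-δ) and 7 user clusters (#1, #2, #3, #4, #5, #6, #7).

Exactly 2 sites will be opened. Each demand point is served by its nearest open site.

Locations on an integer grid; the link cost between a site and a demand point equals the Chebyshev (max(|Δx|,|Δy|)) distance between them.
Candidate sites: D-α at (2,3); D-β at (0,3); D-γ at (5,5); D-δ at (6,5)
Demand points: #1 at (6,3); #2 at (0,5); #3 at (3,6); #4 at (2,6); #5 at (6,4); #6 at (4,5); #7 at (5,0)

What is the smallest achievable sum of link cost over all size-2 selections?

14

Open {D-α, D-γ}.
  #1→D-γ 2, #2→D-α 2, #3→D-γ 2, #4→D-α 3, #5→D-γ 1, #6→D-γ 1, #7→D-α 3  ⇒ total 14.
Compare {D-α, D-δ}: total 16.
Compare {D-β, D-γ}: total 16.
No size-2 selection does better; minimum is 14.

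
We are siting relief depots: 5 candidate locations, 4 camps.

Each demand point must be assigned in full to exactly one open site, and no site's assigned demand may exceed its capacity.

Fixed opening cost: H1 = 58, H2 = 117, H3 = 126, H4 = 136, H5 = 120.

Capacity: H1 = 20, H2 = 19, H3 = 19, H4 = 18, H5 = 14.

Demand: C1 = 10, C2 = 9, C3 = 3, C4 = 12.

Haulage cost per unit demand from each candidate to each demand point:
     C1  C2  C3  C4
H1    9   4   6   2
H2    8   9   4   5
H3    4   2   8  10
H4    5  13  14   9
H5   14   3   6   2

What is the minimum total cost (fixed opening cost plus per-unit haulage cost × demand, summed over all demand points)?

284

Open {H1, H3}; cheapest assignment that respects the capacities:
  H1 (cap 20, load 15): C3, C4 — cost 3×6 + 12×2 = 42
  H3 (cap 19, load 19): C1, C2 — cost 10×4 + 9×2 = 58
  Shipping 100, fixed 184 → total 284.
  Any other capacity-feasible assignment to {H1, H3} ships for at least 100.
Compare {H1, H2}: its best feasible assignment gives total 373.
Compare {H2, H3}: its best feasible assignment gives total 373.
Every other set of open sites that can feasibly serve all demand totals ≥ 373 even under its best assignment. Minimum: 284.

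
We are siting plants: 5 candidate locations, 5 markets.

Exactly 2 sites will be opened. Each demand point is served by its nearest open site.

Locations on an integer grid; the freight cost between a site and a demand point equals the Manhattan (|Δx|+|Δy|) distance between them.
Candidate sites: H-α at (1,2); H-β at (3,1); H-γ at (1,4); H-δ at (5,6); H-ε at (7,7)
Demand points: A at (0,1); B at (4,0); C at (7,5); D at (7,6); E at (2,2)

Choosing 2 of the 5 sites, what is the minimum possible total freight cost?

Open {H-β, H-ε}.
  A→H-β 3, B→H-β 2, C→H-ε 2, D→H-ε 1, E→H-β 2  ⇒ total 10.
Compare {H-α, H-ε}: total 11.
Compare {H-β, H-δ}: total 12.
No size-2 selection does better; minimum is 10.

10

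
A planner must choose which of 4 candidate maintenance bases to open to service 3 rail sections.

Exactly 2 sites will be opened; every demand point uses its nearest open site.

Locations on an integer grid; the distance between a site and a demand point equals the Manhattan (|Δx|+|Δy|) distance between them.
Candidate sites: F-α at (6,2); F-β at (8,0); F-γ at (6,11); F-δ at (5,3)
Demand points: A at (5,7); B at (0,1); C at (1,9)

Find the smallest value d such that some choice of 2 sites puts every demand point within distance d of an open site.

Open {F-α, F-γ}.
  Farthest demand point is B at distance 7 (to F-α); all others are ≤ 7.
With {F-γ, F-δ} the worst case is 7.
With {F-β, F-γ} the worst case is 9.
No size-2 selection achieves below 7.

7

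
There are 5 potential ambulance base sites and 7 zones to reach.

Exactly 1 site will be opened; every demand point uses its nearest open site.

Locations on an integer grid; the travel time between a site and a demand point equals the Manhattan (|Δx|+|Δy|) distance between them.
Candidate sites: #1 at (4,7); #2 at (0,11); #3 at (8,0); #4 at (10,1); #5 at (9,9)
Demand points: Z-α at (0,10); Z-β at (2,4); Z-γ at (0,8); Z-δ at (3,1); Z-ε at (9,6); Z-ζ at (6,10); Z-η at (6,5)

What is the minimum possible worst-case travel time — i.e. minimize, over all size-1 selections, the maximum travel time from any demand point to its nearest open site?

7

Open {#1}.
  Farthest demand point is Z-α at travel time 7 (to #1); all others are ≤ 7.
With {#2} the worst case is 14.
With {#5} the worst case is 14.
No size-1 selection achieves below 7.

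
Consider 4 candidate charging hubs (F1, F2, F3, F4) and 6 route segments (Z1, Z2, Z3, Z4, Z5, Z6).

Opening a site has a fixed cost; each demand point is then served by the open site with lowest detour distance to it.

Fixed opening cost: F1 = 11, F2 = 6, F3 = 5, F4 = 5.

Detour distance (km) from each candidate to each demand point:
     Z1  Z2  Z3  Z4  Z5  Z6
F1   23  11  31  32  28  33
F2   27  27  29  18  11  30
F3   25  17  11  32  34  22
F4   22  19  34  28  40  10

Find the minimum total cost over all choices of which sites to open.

Open {F2, F3, F4}: assign each demand point to its cheapest open site.
  Z1→F4 22, Z2→F3 17, Z3→F3 11, Z4→F2 18, Z5→F2 11, Z6→F4 10
  detour distance 89, fixed 16 → total 105.
Compare {F1, F2, F3, F4}: detour distance 83 + fixed 27 = 110.
Compare {F2, F3}: detour distance 104 + fixed 11 = 115.
Compare {F1, F2, F3}: detour distance 96 + fixed 22 = 118.
All other subsets cost ≥ 110. Minimum total cost: 105.

105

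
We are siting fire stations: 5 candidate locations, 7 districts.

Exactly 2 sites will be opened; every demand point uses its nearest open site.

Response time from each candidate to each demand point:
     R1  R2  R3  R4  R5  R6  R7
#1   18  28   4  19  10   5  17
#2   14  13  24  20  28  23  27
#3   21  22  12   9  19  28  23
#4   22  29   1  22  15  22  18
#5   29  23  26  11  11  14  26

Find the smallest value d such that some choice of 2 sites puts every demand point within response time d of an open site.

Open {#1, #2}.
  Farthest demand point is R4 at response time 19 (to #1); all others are ≤ 19.
With {#1, #3} the worst case is 22.
With {#2, #4} the worst case is 22.
No size-2 selection achieves below 19.

19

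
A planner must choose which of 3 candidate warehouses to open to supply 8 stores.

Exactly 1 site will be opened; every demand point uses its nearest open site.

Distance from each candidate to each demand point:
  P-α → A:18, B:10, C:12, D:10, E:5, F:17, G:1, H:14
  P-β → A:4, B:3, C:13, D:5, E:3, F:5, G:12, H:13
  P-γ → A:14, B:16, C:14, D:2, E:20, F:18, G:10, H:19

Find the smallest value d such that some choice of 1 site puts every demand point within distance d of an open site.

Open {P-β}.
  Farthest demand point is C at distance 13 (to P-β); all others are ≤ 13.
With {P-α} the worst case is 18.
With {P-γ} the worst case is 20.
No size-1 selection achieves below 13.

13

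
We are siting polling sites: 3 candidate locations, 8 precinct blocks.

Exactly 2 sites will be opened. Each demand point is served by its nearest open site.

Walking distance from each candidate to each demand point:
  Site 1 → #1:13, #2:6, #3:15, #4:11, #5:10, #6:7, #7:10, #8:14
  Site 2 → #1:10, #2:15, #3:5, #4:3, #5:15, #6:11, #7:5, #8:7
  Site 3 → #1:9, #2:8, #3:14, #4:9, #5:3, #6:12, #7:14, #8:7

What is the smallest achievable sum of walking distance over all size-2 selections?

Open {Site 2, Site 3}.
  #1→Site 3 9, #2→Site 3 8, #3→Site 2 5, #4→Site 2 3, #5→Site 3 3, #6→Site 2 11, #7→Site 2 5, #8→Site 2 7  ⇒ total 51.
Compare {Site 1, Site 2}: total 53.
Compare {Site 1, Site 3}: total 65.

51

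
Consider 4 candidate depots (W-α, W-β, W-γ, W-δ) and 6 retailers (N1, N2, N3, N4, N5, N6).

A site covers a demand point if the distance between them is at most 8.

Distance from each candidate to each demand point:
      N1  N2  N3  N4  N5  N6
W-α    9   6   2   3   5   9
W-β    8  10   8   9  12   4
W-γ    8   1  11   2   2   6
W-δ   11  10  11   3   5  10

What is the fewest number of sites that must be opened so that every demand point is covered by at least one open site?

2

Coverage sets (demand points within 8 of each site):
  W-α: {N2, N3, N4, N5}
  W-β: {N1, N3, N6}
  W-γ: {N1, N2, N4, N5, N6}
  W-δ: {N4, N5}
No single site covers all 6 demand points.
But {W-α, W-β} covers everything, so the minimum is 2.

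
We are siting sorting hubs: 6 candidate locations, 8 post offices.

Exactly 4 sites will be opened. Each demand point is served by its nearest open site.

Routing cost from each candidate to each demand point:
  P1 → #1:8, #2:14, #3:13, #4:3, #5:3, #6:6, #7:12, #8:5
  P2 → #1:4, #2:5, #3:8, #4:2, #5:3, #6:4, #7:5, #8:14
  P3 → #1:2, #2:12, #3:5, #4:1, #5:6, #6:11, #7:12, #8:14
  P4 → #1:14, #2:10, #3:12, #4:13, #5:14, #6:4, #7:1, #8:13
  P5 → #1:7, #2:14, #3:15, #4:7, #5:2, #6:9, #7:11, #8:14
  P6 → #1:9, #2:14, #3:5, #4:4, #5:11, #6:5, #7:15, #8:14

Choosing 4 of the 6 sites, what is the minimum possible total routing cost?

Open {P1, P2, P3, P4}.
  #1→P3 2, #2→P2 5, #3→P3 5, #4→P3 1, #5→P1 3, #6→P2 4, #7→P4 1, #8→P1 5  ⇒ total 26.
Compare {P1, P2, P3, P5}: total 29.
Compare {P1, P2, P4, P6}: total 29.
No size-4 selection does better; minimum is 26.

26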